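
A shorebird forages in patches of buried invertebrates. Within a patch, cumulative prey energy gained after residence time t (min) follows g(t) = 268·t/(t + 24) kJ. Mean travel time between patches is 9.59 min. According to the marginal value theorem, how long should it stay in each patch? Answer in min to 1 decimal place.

Maximise g(t)/(T+t): set derivative to zero → g'(t)(T+t) = g(t).
g'(t) = 268·24/(t + 24)². Setting 268·24/(t+24)² = 268t/[(t+24)(9.59+t)] gives 24(9.59+t) = t(t+24), so t² = 24×9.59 = 230.2.
t* = √230.2 = 15.17 min.

15.2 min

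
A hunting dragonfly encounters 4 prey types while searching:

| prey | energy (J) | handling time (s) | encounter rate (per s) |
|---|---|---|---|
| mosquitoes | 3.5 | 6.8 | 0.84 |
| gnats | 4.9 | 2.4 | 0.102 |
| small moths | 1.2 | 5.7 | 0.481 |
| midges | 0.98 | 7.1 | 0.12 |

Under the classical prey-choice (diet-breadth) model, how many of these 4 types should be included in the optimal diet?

E/h in descending order: gnats 2.04, mosquitoes 0.515, small moths 0.211, midges 0.138 J/s. The optimal diet is the largest prefix of this list for which every included type satisfies E_i/h_i > R on the types above it.
Rate on top 1: 0.4015. mosquitoes: 0.515 > 0.4015 → include.
Rate on top 2: 0.4945. small moths: 0.211 < 0.4945 → exclude; stop.
Optimal diet: gnats, mosquitoes — 2 of 4 types.

2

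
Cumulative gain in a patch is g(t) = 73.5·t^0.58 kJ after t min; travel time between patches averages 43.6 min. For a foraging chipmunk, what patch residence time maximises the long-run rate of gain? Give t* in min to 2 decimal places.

Maximise g(t)/(T+t): set derivative to zero → g'(t)(T+t) = g(t).
g'(t) = 0.58·73.5·t^-0.42. Setting 0.58·73.5·t^-0.42 = 73.5·t^0.58/(43.6+t) gives 0.58(43.6+t) = t, so 0.42·t = 0.58×43.6.
t* = 0.58×43.6/0.42 = 60.21 min.

60.21 min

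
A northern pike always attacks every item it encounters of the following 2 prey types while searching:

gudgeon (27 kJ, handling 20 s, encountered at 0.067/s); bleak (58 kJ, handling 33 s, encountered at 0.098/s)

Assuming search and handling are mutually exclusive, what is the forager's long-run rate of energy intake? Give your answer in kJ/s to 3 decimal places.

R = Σλ_iE_i / (1 + Σλ_ih_i)
Numerator: 0.067×27 + 0.098×58 = 7.493
Denominator: 1 + 0.067×20 + 0.098×33 = 5.574
R = 7.493/5.574 = 1.344 kJ/s

1.344 kJ/s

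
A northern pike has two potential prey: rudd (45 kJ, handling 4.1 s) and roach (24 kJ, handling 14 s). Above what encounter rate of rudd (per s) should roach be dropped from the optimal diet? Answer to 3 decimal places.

Drop roach once their profitability E₂/h₂ falls below the rate achievable on rudd alone: E₂/h₂ = λE₁/(1 + λh₁).
Solve for λ: λE₁h₂ = E₂(1 + λh₁) → λ(E₁h₂ − E₂h₁) = E₂ → λ = E₂/(E₁h₂ − E₂h₁).
λ = 24/(45×14 − 24×4.1) = 24/531.6 = 0.04515 per s.

0.045 per s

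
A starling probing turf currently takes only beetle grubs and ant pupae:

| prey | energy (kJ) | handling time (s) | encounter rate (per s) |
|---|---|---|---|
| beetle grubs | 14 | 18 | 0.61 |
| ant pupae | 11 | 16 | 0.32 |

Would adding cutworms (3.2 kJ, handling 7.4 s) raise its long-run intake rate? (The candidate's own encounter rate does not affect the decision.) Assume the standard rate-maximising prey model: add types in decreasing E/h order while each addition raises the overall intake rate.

Intake rate on the current diet: R = (0.61×14 + 0.32×11) / (1 + 0.61×18 + 0.32×16) = 12.06/17.1 = 0.7053 kJ/s.
Profitability of cutworms: 3.2/7.4 = 0.4324 kJ/s.
0.4324 < 0.7053, so adding cutworms would lower the average — exclude it.

No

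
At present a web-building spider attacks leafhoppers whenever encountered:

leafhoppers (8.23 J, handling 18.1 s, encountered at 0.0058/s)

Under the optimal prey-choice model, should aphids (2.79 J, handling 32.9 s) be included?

Current rate: (0.0058×8.23)/(1 + 0.0058×18.1) = 0.0432 J/s.
Profitability of aphids: 2.79/32.9 = 0.0848 J/s.
Since 0.0848 > R, including aphids increases the long-run rate.

Yes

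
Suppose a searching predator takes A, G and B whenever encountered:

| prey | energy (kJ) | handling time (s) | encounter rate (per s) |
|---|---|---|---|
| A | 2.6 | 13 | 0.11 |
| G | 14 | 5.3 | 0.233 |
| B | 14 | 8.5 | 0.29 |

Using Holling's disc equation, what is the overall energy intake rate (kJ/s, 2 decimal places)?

R = (0.11×2.6 + 0.233×14 + 0.29×14) / (1 + 0.11×13 + 0.233×5.3 + 0.29×8.5) = 7.608/6.13 = 1.241 kJ/s.

1.24 kJ/s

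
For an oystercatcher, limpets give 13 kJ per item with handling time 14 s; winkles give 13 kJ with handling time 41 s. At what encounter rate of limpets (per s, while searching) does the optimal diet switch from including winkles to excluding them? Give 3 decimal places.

0.037 per s

At the threshold, the rate on limpets alone equals the profitability of winkles: λ·13/(1 + λ·14) = 13/41 = 0.3171.
Rearranging, λ(13 − 0.3171×14) = 0.3171, so λ = 0.3171/8.561 = 0.03704 per s.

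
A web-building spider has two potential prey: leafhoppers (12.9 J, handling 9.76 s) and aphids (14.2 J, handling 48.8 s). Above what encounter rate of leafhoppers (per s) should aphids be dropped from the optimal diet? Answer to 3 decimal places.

0.029 per s

The zero-one rule: include aphids iff E₂/h₂ > λE₁/(1+λh₁). Equality gives the switch point.
λE₁h₂ = E₂ + λE₂h₁ ⇒ λ = E₂/(E₁h₂ − E₂h₁) = 14.2/(629.5 − 138.6) = 0.02892 per s.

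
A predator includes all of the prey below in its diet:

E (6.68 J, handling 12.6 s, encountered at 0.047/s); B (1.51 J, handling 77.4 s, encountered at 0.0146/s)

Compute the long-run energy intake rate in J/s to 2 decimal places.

0.12 J/s

R = (0.047×6.68 + 0.0146×1.51) / (1 + 0.047×12.6 + 0.0146×77.4) = 0.336/2.722 = 0.1234 J/s.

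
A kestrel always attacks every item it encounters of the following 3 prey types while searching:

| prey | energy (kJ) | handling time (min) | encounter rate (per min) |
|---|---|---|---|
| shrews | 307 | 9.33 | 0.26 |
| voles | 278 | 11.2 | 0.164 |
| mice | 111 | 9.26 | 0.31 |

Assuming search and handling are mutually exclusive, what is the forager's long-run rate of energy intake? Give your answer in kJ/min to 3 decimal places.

19.651 kJ/min

R = (0.26×307 + 0.164×278 + 0.31×111) / (1 + 0.26×9.33 + 0.164×11.2 + 0.31×9.26) = 159.8/8.133 = 19.65 kJ/min.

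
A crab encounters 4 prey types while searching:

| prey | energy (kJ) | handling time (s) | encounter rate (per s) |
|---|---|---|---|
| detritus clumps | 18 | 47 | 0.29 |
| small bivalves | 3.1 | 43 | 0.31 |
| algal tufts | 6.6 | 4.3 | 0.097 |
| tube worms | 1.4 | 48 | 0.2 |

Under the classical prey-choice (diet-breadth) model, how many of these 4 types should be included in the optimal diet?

1

Profitabilities (E/h, kJ/s): algal tufts 1.53, detritus clumps 0.383, small bivalves 0.0721, tube worms 0.0292. Add prey in this order while the next type's profitability exceeds the intake rate on those already taken.
Rate on top 1: 0.4518. detritus clumps: 0.383 < 0.4518 → exclude; stop.
Optimal diet: algal tufts — 1 of 4 types.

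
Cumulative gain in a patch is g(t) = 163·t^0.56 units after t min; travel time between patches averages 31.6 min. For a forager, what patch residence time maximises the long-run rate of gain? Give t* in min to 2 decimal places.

Maximise g(t)/(T+t): set derivative to zero → g'(t)(T+t) = g(t).
g'(t) = 0.56·163·t^-0.44. Setting 0.56·163·t^-0.44 = 163·t^0.56/(31.6+t) gives 0.56(31.6+t) = t, so 0.44·t = 0.56×31.6.
t* = 0.56×31.6/0.44 = 40.22 min.

40.22 min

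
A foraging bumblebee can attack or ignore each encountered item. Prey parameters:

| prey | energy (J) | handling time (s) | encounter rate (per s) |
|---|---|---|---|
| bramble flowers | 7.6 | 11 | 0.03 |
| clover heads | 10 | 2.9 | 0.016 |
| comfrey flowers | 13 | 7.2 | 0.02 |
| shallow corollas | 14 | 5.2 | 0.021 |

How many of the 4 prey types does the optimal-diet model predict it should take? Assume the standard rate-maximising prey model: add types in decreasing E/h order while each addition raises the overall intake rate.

4

Profitabilities (E/h, J/s): clover heads 3.45, shallow corollas 2.69, comfrey flowers 1.81, bramble flowers 0.691. Add prey in this order while the next type's profitability exceeds the intake rate on those already taken.
Rate on top 1: 0.1529. shallow corollas: 2.69 > 0.1529 → include.
Rate on top 2: 0.3929. comfrey flowers: 1.81 > 0.3929 → include.
Rate on top 3: 0.5494. bramble flowers: 0.691 > 0.5494 → include.
Optimal diet: clover heads, shallow corollas, comfrey flowers, bramble flowers — 4 of 4 types.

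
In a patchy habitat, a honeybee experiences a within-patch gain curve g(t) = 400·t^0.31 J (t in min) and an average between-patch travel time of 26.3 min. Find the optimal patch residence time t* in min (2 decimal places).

11.82 min

By the marginal value theorem, leave when the instantaneous gain rate g'(t) equals the habitat-wide average g(t)/(T + t).
g'(t) = 0.31·400·t^-0.69. Setting 0.31·400·t^-0.69 = 400·t^0.31/(26.3+t) gives 0.31(26.3+t) = t, so 0.69·t = 0.31×26.3.
t* = 0.31×26.3/0.69 = 11.82 min.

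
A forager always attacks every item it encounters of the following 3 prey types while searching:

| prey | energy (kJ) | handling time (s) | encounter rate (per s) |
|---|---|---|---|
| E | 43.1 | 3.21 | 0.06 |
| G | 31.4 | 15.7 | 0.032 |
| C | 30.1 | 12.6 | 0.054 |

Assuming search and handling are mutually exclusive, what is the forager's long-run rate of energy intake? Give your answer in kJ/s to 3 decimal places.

2.196 kJ/s

R = Σλ_iE_i / (1 + Σλ_ih_i)
Numerator: 0.06×43.1 + 0.032×31.4 + 0.054×30.1 = 5.216
Denominator: 1 + 0.06×3.21 + 0.032×15.7 + 0.054×12.6 = 2.375
R = 5.216/2.375 = 2.196 kJ/s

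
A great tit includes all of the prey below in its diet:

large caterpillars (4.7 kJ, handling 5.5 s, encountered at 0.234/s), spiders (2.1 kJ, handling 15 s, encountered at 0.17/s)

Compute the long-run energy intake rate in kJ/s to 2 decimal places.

Energy encountered per unit search time: 0.234×4.7 + 0.17×2.1 = 1.457 kJ/s.
Handling time per unit search time: 0.234×5.5 + 0.17×15 = 3.837.
Rate = 1.457/(1 + 3.837) = 0.3012 kJ/s.

0.30 kJ/s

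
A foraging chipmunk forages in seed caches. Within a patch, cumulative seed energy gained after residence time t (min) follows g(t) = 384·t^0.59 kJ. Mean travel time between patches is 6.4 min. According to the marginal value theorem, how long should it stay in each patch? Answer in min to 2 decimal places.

Optimal t* satisfies g'(t*) = g(t*)/(T + t*).
g'(t) = 0.59·384·t^-0.41. Setting 0.59·384·t^-0.41 = 384·t^0.59/(6.4+t) gives 0.59(6.4+t) = t, so 0.41·t = 0.59×6.4.
t* = 0.59×6.4/0.41 = 9.21 min.

9.21 min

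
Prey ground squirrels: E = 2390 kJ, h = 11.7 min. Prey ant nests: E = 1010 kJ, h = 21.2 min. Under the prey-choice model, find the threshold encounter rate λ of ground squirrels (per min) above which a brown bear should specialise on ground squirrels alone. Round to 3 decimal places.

0.026 per min

At the threshold, the rate on ground squirrels alone equals the profitability of ant nests: λ·2390/(1 + λ·11.7) = 1010/21.2 = 47.64.
Rearranging, λ(2390 − 47.64×11.7) = 47.64, so λ = 47.64/1833 = 0.026 per min.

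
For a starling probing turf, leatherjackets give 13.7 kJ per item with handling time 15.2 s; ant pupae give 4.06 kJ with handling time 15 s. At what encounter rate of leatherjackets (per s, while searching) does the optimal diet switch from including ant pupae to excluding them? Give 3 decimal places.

The zero-one rule: include ant pupae iff E₂/h₂ > λE₁/(1+λh₁). Equality gives the switch point.
λE₁h₂ = E₂ + λE₂h₁ ⇒ λ = E₂/(E₁h₂ − E₂h₁) = 4.06/(205.5 − 61.71) = 0.02824 per s.

0.028 per s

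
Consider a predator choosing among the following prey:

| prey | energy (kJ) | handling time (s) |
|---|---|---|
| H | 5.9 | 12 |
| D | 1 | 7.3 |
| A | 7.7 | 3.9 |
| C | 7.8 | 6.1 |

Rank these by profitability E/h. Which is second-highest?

C

In descending order of E/h:
A: 7.7/3.9 = 1.97 kJ/s
C: 7.8/6.1 = 1.28 kJ/s
H: 5.9/12 = 0.492 kJ/s
D: 1/7.3 = 0.137 kJ/s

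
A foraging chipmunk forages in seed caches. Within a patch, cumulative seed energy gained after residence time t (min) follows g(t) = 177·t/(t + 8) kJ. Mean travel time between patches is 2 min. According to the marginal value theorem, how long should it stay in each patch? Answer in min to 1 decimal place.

4.0 min

Optimal t* satisfies g'(t*) = g(t*)/(T + t*).
g'(t) = 177·8/(t + 8)². Setting 177·8/(t+8)² = 177t/[(t+8)(2+t)] gives 8(2+t) = t(t+8), so t² = 8×2 = 16.
t* = √16 = 4 min.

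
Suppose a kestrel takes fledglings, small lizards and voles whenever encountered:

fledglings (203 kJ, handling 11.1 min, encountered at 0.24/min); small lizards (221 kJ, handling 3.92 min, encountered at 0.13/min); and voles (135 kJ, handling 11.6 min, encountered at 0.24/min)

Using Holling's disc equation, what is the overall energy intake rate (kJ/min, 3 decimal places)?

R = (0.24×203 + 0.13×221 + 0.24×135) / (1 + 0.24×11.1 + 0.13×3.92 + 0.24×11.6) = 109.8/6.958 = 15.79 kJ/min.

15.788 kJ/min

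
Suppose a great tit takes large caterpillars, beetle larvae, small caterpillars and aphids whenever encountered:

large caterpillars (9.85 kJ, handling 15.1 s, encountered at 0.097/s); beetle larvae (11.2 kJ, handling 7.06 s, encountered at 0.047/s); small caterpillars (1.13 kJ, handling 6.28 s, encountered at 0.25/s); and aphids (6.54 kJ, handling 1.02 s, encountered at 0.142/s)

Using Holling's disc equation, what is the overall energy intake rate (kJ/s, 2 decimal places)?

R = (0.097×9.85 + 0.047×11.2 + 0.25×1.13 + 0.142×6.54) / (1 + 0.097×15.1 + 0.047×7.06 + 0.25×6.28 + 0.142×1.02) = 2.693/4.511 = 0.5969 kJ/s.

0.60 kJ/s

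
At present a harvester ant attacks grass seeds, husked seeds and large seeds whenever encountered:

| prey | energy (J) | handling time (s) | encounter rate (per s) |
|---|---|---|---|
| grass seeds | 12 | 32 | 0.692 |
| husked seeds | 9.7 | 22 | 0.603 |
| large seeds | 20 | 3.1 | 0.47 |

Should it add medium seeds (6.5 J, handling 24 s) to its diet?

No

Current rate: (0.692×12 + 0.603×9.7 + 0.47×20)/(1 + 0.692×32 + 0.603×22 + 0.47×3.1) = 0.622 J/s.
medium seeds: E/h = 6.5/24 = 0.2708 J/s.
0.2708 < 0.622, so adding medium seeds would lower the average — exclude it.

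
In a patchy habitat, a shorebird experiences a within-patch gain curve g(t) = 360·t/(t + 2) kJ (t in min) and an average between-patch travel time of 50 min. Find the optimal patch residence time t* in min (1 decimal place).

By the marginal value theorem, leave when the instantaneous gain rate g'(t) equals the habitat-wide average g(t)/(T + t).
g'(t) = 360·2/(t + 2)². Setting 360·2/(t+2)² = 360t/[(t+2)(50+t)] gives 2(50+t) = t(t+2), so t² = 2×50 = 100.
t* = √100 = 10 min.

10.0 min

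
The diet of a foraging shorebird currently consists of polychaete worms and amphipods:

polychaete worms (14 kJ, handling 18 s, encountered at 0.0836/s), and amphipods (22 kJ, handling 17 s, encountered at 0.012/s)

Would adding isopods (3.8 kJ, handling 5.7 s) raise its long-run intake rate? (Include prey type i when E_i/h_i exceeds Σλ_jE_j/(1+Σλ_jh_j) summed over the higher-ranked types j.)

Intake rate on the current diet: R = (0.0836×14 + 0.012×22) / (1 + 0.0836×18 + 0.012×17) = 1.434/2.709 = 0.5295 kJ/s.
isopods: E/h = 3.8/5.7 = 0.6667 kJ/s.
Since 0.6667 > R, including isopods increases the long-run rate.

Yes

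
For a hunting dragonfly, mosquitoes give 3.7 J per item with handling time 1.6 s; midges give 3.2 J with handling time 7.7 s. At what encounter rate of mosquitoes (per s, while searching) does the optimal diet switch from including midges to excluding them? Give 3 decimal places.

0.137 per s

At the threshold, the rate on mosquitoes alone equals the profitability of midges: λ·3.7/(1 + λ·1.6) = 3.2/7.7 = 0.4156.
Rearranging, λ(3.7 − 0.4156×1.6) = 0.4156, so λ = 0.4156/3.035 = 0.1369 per s.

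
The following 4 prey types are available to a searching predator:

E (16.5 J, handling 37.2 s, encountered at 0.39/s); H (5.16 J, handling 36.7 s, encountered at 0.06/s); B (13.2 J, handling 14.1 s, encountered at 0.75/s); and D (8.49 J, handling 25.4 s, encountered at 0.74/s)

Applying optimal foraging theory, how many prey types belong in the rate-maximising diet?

1

E/h in descending order: B 0.936, E 0.444, D 0.334, H 0.141 J/s. The optimal diet is the largest prefix of this list for which every included type satisfies E_i/h_i > R on the types above it.
Rate on top 1: 0.8553. E: 0.444 < 0.8553 → exclude; stop.
Optimal diet: B — 1 of 4 types.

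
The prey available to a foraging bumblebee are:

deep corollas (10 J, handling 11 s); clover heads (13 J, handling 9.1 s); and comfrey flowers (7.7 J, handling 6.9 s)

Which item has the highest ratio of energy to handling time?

clover heads

Profitability E/h (J/s): deep corollas = 10/11 = 0.909, clover heads = 13/9.1 = 1.43, comfrey flowers = 7.7/6.9 = 1.12.
Ranked: clover heads > comfrey flowers > deep corollas.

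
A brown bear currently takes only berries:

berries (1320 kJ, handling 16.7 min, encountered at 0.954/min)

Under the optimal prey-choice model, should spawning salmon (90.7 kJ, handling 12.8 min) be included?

No

Current rate: (0.954×1320)/(1 + 0.954×16.7) = 74.37 kJ/min.
Profitability of spawning salmon: 90.7/12.8 = 7.086 kJ/min.
Since 7.086 < R, time spent handling spawning salmon is better spent searching.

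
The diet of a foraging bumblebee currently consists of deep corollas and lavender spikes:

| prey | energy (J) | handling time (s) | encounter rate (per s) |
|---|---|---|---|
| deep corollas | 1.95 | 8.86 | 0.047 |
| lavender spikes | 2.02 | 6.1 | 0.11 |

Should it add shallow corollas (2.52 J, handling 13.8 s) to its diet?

Intake rate on the current diet: R = (0.047×1.95 + 0.11×2.02) / (1 + 0.047×8.86 + 0.11×6.1) = 0.3139/2.087 = 0.1504 J/s.
Profitability of shallow corollas: 2.52/13.8 = 0.1826 J/s.
0.1826 > 0.1504, so adding shallow corollas raises the average — include it.

Yes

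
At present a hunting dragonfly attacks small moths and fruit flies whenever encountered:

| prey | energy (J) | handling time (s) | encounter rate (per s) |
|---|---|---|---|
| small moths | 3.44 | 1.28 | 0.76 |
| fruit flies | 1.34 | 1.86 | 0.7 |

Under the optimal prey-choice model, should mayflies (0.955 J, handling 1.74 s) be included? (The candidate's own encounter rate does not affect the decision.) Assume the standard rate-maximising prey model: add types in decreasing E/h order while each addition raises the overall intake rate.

No

Intake rate on the current diet: R = (0.76×3.44 + 0.7×1.34) / (1 + 0.76×1.28 + 0.7×1.86) = 3.552/3.275 = 1.085 J/s.
mayflies: E/h = 0.955/1.74 = 0.5489 J/s.
0.5489 < 1.085, so adding mayflies would lower the average — exclude it.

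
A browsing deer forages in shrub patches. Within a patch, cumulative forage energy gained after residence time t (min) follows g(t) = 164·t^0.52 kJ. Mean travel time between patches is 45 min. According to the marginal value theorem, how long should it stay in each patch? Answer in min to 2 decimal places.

48.75 min

Optimal t* satisfies g'(t*) = g(t*)/(T + t*).
g'(t) = 0.52·164·t^-0.48. Setting 0.52·164·t^-0.48 = 164·t^0.52/(45+t) gives 0.52(45+t) = t, so 0.48·t = 0.52×45.
t* = 0.52×45/0.48 = 48.75 min.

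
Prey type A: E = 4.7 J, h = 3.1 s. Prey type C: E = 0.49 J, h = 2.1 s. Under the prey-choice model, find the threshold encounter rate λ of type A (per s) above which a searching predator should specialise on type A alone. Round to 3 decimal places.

0.059 per s

At the threshold, the rate on type A alone equals the profitability of type C: λ·4.7/(1 + λ·3.1) = 0.49/2.1 = 0.2333.
Rearranging, λ(4.7 − 0.2333×3.1) = 0.2333, so λ = 0.2333/3.977 = 0.05868 per s.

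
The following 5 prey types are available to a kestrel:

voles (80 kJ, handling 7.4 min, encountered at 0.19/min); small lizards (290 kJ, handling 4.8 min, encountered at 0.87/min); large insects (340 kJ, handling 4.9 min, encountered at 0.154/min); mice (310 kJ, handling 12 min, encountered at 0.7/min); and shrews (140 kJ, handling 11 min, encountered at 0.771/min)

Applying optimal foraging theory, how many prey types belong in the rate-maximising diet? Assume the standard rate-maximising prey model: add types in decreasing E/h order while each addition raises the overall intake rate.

2

Profitabilities (E/h, kJ/min): large insects 69.4, small lizards 60.4, mice 25.8, shrews 12.7, voles 10.8. Add prey in this order while the next type's profitability exceeds the intake rate on those already taken.
Rate on top 1: 29.84. small lizards: 60.4 > 29.84 → include.
Rate on top 2: 51.37. mice: 25.8 < 51.37 → exclude; stop.
Optimal diet: large insects, small lizards — 2 of 5 types.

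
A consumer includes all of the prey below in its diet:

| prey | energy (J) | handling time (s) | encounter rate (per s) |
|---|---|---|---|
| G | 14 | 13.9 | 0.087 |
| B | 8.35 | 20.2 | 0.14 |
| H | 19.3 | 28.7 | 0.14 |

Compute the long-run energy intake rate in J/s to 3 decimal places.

R = (0.087×14 + 0.14×8.35 + 0.14×19.3) / (1 + 0.087×13.9 + 0.14×20.2 + 0.14×28.7) = 5.089/9.055 = 0.562 J/s.

0.562 J/s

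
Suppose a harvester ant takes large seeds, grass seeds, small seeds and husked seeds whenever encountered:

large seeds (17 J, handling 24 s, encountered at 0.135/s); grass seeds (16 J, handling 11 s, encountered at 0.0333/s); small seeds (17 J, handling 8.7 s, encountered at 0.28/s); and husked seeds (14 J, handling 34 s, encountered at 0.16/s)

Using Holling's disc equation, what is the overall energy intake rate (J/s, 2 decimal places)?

0.79 J/s

Energy encountered per unit search time: 0.135×17 + 0.0333×16 + 0.28×17 + 0.16×14 = 9.828 J/s.
Handling time per unit search time: 0.135×24 + 0.0333×11 + 0.28×8.7 + 0.16×34 = 11.48.
Rate = 9.828/(1 + 11.48) = 0.7873 J/s.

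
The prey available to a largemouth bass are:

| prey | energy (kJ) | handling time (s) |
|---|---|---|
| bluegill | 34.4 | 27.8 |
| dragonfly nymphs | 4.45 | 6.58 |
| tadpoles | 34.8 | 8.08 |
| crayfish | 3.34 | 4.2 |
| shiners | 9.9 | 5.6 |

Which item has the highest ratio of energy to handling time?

In descending order of E/h:
tadpoles: 34.8/8.08 = 4.31 kJ/s
shiners: 9.9/5.6 = 1.77 kJ/s
bluegill: 34.4/27.8 = 1.24 kJ/s
crayfish: 3.34/4.2 = 0.795 kJ/s
dragonfly nymphs: 4.45/6.58 = 0.676 kJ/s

tadpoles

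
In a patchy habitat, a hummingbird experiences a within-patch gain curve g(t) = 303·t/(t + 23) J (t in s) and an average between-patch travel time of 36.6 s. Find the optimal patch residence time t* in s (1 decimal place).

29.0 s

By the marginal value theorem, leave when the instantaneous gain rate g'(t) equals the habitat-wide average g(t)/(T + t).
g'(t) = 303·23/(t + 23)². Setting 303·23/(t+23)² = 303t/[(t+23)(36.6+t)] gives 23(36.6+t) = t(t+23), so t² = 23×36.6 = 841.8.
t* = √841.8 = 29.01 s.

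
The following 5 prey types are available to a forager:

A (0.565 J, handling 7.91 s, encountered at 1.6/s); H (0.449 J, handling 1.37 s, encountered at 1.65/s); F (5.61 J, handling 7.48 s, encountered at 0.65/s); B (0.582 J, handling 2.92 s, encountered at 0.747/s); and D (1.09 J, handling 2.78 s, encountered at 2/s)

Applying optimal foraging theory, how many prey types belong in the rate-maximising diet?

E/h in descending order: F 0.75, D 0.392, H 0.328, B 0.199, A 0.0714 J/s. The optimal diet is the largest prefix of this list for which every included type satisfies E_i/h_i > R on the types above it.
Rate on top 1: 0.6221. D: 0.392 < 0.6221 → exclude; stop.
Optimal diet: F — 1 of 5 types.

1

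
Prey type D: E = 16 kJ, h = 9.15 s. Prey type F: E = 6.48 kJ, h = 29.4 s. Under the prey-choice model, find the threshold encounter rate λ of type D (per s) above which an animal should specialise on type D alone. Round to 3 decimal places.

At the threshold, the rate on type D alone equals the profitability of type F: λ·16/(1 + λ·9.15) = 6.48/29.4 = 0.2204.
Rearranging, λ(16 − 0.2204×9.15) = 0.2204, so λ = 0.2204/13.98 = 0.01576 per s.

0.016 per s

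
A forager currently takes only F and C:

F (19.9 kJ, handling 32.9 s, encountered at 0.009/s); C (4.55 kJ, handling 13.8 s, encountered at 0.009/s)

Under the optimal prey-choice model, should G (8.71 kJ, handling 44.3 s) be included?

Yes

Current rate: (0.009×19.9 + 0.009×4.55)/(1 + 0.009×32.9 + 0.009×13.8) = 0.1549 kJ/s.
G: E/h = 8.71/44.3 = 0.1966 kJ/s.
Since 0.1966 > R, including G increases the long-run rate.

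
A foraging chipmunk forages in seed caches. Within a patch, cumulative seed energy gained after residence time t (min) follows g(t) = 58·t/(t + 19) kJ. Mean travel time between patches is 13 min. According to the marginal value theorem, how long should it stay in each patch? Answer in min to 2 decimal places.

15.72 min

Maximise g(t)/(T+t): set derivative to zero → g'(t)(T+t) = g(t).
g'(t) = 58·19/(t + 19)². Setting 58·19/(t+19)² = 58t/[(t+19)(13+t)] gives 19(13+t) = t(t+19), so t² = 19×13 = 247.
t* = √247 = 15.72 min.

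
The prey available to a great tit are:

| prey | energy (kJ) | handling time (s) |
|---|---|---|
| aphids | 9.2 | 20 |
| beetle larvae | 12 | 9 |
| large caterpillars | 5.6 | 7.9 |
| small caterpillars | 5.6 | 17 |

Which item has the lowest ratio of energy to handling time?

small caterpillars

Profitability E/h (kJ/s): aphids = 9.2/20 = 0.46, beetle larvae = 12/9 = 1.33, large caterpillars = 5.6/7.9 = 0.709, small caterpillars = 5.6/17 = 0.329.
Ranked: beetle larvae > large caterpillars > aphids > small caterpillars.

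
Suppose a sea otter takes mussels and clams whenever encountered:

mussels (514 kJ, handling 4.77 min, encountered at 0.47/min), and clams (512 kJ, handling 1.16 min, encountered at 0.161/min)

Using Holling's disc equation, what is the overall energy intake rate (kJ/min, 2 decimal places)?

Energy encountered per unit search time: 0.47×514 + 0.161×512 = 324 kJ/min.
Handling time per unit search time: 0.47×4.77 + 0.161×1.16 = 2.429.
Rate = 324/(1 + 2.429) = 94.5 kJ/min.

94.50 kJ/min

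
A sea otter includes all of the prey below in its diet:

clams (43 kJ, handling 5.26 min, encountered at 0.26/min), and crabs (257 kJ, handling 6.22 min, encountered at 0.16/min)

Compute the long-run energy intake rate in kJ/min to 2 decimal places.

Energy encountered per unit search time: 0.26×43 + 0.16×257 = 52.3 kJ/min.
Handling time per unit search time: 0.26×5.26 + 0.16×6.22 = 2.363.
Rate = 52.3/(1 + 2.363) = 15.55 kJ/min.

15.55 kJ/min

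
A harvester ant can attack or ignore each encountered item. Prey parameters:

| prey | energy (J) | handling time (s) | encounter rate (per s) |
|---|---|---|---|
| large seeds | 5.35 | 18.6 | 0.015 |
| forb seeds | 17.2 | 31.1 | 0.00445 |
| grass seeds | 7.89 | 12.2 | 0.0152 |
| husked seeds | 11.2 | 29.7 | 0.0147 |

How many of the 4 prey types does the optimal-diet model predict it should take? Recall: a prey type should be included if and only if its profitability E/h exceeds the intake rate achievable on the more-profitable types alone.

4

E/h in descending order: grass seeds 0.647, forb seeds 0.553, husked seeds 0.377, large seeds 0.288 J/s. The optimal diet is the largest prefix of this list for which every included type satisfies E_i/h_i > R on the types above it.
Rate on top 1: 0.1012. forb seeds: 0.553 > 0.1012 → include.
Rate on top 2: 0.1484. husked seeds: 0.377 > 0.1484 → include.
Rate on top 3: 0.2051. large seeds: 0.288 > 0.2051 → include.
Optimal diet: grass seeds, forb seeds, husked seeds, large seeds — 4 of 4 types.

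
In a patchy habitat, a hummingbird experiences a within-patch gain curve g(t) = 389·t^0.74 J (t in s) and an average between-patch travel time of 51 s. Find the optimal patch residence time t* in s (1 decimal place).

By the marginal value theorem, leave when the instantaneous gain rate g'(t) equals the habitat-wide average g(t)/(T + t).
g'(t) = 0.74·389·t^-0.26. Setting 0.74·389·t^-0.26 = 389·t^0.74/(51+t) gives 0.74(51+t) = t, so 0.26·t = 0.74×51.
t* = 0.74×51/0.26 = 145.2 s.

145.2 s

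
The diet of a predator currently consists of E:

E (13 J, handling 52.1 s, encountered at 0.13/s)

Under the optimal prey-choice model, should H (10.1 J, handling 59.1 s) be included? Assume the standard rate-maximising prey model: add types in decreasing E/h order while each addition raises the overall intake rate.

No

On E alone, R = ΣλE/(1+Σλh) = 1.69/7.773 = 0.2174 J/s.
H: E/h = 10.1/59.1 = 0.1709 J/s.
Since 0.1709 < R, time spent handling H is better spent searching.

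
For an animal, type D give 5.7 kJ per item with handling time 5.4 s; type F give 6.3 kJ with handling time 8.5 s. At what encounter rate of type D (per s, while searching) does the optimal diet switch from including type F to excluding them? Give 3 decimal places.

0.437 per s

Drop type F once their profitability E₂/h₂ falls below the rate achievable on type D alone: E₂/h₂ = λE₁/(1 + λh₁).
Solve for λ: λE₁h₂ = E₂(1 + λh₁) → λ(E₁h₂ − E₂h₁) = E₂ → λ = E₂/(E₁h₂ − E₂h₁).
λ = 6.3/(5.7×8.5 − 6.3×5.4) = 6.3/14.43 = 0.4366 per s.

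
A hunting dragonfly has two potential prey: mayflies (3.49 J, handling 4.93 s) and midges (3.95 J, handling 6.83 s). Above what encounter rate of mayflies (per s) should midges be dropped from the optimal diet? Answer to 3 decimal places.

The zero-one rule: include midges iff E₂/h₂ > λE₁/(1+λh₁). Equality gives the switch point.
λE₁h₂ = E₂ + λE₂h₁ ⇒ λ = E₂/(E₁h₂ − E₂h₁) = 3.95/(23.84 − 19.47) = 0.9053 per s.

0.905 per s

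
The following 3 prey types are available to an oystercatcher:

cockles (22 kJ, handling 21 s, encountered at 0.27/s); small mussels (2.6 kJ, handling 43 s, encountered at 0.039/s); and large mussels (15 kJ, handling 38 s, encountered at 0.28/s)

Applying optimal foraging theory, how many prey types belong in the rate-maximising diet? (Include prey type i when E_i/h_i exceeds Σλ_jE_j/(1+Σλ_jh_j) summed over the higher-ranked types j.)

E/h in descending order: cockles 1.05, large mussels 0.395, small mussels 0.0605 kJ/s. The optimal diet is the largest prefix of this list for which every included type satisfies E_i/h_i > R on the types above it.
Rate on top 1: 0.8906. large mussels: 0.395 < 0.8906 → exclude; stop.
Optimal diet: cockles — 1 of 3 types.

1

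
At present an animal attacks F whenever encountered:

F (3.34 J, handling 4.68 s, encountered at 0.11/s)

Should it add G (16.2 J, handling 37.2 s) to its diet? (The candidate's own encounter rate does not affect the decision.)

On F alone, R = ΣλE/(1+Σλh) = 0.3674/1.515 = 0.2425 J/s.
G: E/h = 16.2/37.2 = 0.4355 J/s.
Since 0.4355 > R, including G increases the long-run rate.

Yes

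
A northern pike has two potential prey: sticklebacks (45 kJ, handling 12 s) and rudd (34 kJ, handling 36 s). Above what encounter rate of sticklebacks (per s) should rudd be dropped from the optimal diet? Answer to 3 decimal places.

0.028 per s

At the threshold, the rate on sticklebacks alone equals the profitability of rudd: λ·45/(1 + λ·12) = 34/36 = 0.9444.
Rearranging, λ(45 − 0.9444×12) = 0.9444, so λ = 0.9444/33.67 = 0.02805 per s.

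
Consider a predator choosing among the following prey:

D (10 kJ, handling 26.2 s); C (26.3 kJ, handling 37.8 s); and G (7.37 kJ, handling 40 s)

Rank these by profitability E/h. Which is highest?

Profitability E/h (kJ/s): D = 10/26.2 = 0.382, C = 26.3/37.8 = 0.696, G = 7.37/40 = 0.184.
Ranked: C > D > G.

C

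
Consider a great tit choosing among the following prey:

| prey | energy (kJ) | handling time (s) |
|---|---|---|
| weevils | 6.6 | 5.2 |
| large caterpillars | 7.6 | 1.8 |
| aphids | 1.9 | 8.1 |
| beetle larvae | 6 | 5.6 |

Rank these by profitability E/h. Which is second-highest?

weevils

In descending order of E/h:
large caterpillars: 7.6/1.8 = 4.22 kJ/s
weevils: 6.6/5.2 = 1.27 kJ/s
beetle larvae: 6/5.6 = 1.07 kJ/s
aphids: 1.9/8.1 = 0.235 kJ/s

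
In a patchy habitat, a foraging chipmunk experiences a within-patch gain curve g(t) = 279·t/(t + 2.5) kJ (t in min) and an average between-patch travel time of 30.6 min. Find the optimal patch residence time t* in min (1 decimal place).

By the marginal value theorem, leave when the instantaneous gain rate g'(t) equals the habitat-wide average g(t)/(T + t).
g'(t) = 279·2.5/(t + 2.5)². Setting 279·2.5/(t+2.5)² = 279t/[(t+2.5)(30.6+t)] gives 2.5(30.6+t) = t(t+2.5), so t² = 2.5×30.6 = 76.5.
t* = √76.5 = 8.746 min.

8.7 min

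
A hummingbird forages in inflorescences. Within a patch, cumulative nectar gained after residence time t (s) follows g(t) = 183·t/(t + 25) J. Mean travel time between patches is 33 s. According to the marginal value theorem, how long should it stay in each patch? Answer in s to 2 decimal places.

Maximise g(t)/(T+t): set derivative to zero → g'(t)(T+t) = g(t).
g'(t) = 183·25/(t + 25)². Setting 183·25/(t+25)² = 183t/[(t+25)(33+t)] gives 25(33+t) = t(t+25), so t² = 25×33 = 825.
t* = √825 = 28.72 s.

28.72 s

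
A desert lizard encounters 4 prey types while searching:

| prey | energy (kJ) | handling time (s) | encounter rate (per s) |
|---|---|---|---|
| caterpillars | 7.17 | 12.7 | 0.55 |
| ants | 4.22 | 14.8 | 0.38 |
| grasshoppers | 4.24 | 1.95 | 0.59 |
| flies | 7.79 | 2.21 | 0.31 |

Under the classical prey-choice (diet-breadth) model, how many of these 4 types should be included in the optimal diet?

2

E/h in descending order: flies 3.52, grasshoppers 2.17, caterpillars 0.565, ants 0.285 kJ/s. The optimal diet is the largest prefix of this list for which every included type satisfies E_i/h_i > R on the types above it.
Rate on top 1: 1.433. grasshoppers: 2.17 > 1.433 → include.
Rate on top 2: 1.734. caterpillars: 0.565 < 1.734 → exclude; stop.
Optimal diet: flies, grasshoppers — 2 of 4 types.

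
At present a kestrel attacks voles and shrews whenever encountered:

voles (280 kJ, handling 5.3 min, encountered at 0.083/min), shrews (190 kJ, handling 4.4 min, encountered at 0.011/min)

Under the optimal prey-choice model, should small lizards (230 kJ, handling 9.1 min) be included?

Yes

On voles and shrews alone, R = ΣλE/(1+Σλh) = 25.33/1.488 = 17.02 kJ/min.
Profitability of small lizards: 230/9.1 = 25.27 kJ/min.
25.27 > 17.02, so adding small lizards raises the average — include it.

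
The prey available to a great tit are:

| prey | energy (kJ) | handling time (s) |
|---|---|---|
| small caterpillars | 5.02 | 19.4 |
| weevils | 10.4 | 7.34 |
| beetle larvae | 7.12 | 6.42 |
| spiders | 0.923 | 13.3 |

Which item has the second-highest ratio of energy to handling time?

Profitability E/h (kJ/s): small caterpillars = 5.02/19.4 = 0.259, weevils = 10.4/7.34 = 1.42, beetle larvae = 7.12/6.42 = 1.11, spiders = 0.923/13.3 = 0.0694.
Ranked: weevils > beetle larvae > small caterpillars > spiders.

beetle larvae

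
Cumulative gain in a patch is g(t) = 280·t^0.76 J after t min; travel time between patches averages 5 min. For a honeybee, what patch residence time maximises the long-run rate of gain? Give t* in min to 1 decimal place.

Optimal t* satisfies g'(t*) = g(t*)/(T + t*).
g'(t) = 0.76·280·t^-0.24. Setting 0.76·280·t^-0.24 = 280·t^0.76/(5+t) gives 0.76(5+t) = t, so 0.24·t = 0.76×5.
t* = 0.76×5/0.24 = 15.83 min.

15.8 min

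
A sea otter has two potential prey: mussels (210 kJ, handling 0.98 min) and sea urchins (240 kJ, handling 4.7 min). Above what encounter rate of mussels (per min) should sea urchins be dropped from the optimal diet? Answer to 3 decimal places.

The zero-one rule: include sea urchins iff E₂/h₂ > λE₁/(1+λh₁). Equality gives the switch point.
λE₁h₂ = E₂ + λE₂h₁ ⇒ λ = E₂/(E₁h₂ − E₂h₁) = 240/(987 − 235.2) = 0.3192 per min.

0.319 per min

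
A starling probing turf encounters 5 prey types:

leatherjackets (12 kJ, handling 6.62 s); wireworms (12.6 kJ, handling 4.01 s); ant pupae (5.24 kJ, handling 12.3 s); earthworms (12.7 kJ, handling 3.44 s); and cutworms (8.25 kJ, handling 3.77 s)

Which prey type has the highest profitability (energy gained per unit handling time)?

Profitability E/h (kJ/s): leatherjackets = 12/6.62 = 1.81, wireworms = 12.6/4.01 = 3.14, ant pupae = 5.24/12.3 = 0.426, earthworms = 12.7/3.44 = 3.69, cutworms = 8.25/3.77 = 2.19.
Ranked: earthworms > wireworms > cutworms > leatherjackets > ant pupae.

earthworms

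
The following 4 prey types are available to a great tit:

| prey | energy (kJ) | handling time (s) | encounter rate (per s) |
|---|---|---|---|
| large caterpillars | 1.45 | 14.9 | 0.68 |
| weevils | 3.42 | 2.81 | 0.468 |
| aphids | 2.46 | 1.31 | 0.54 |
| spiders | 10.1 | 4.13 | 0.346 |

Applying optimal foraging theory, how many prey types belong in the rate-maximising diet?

2

Profitabilities (E/h, kJ/s): spiders 2.45, aphids 1.88, weevils 1.22, large caterpillars 0.0973. Add prey in this order while the next type's profitability exceeds the intake rate on those already taken.
Rate on top 1: 1.439. aphids: 1.88 > 1.439 → include.
Rate on top 2: 1.538. weevils: 1.22 < 1.538 → exclude; stop.
Optimal diet: spiders, aphids — 2 of 4 types.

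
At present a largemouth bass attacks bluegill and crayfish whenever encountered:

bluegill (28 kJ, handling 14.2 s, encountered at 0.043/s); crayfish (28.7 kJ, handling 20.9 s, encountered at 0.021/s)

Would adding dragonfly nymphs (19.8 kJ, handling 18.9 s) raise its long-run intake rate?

Intake rate on the current diet: R = (0.043×28 + 0.021×28.7) / (1 + 0.043×14.2 + 0.021×20.9) = 1.807/2.05 = 0.8815 kJ/s.
dragonfly nymphs: E/h = 19.8/18.9 = 1.048 kJ/s.
1.048 > 0.8815, so adding dragonfly nymphs raises the average — include it.

Yes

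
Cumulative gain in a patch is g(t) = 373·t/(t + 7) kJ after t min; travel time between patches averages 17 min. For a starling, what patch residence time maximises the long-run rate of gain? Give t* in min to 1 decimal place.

10.9 min

By the marginal value theorem, leave when the instantaneous gain rate g'(t) equals the habitat-wide average g(t)/(T + t).
g'(t) = 373·7/(t + 7)². Setting 373·7/(t+7)² = 373t/[(t+7)(17+t)] gives 7(17+t) = t(t+7), so t² = 7×17 = 119.
t* = √119 = 10.91 min.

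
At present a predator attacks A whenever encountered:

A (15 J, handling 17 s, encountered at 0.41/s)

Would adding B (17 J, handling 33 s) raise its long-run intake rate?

No

Current rate: (0.41×15)/(1 + 0.41×17) = 0.7716 J/s.
B: E/h = 17/33 = 0.5152 J/s.
Since 0.5152 < R, time spent handling B is better spent searching.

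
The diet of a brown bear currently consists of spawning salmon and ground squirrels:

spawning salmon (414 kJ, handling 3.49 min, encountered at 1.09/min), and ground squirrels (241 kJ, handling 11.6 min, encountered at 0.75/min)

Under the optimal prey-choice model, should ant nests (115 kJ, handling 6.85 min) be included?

Intake rate on the current diet: R = (1.09×414 + 0.75×241) / (1 + 1.09×3.49 + 0.75×11.6) = 632/13.5 = 46.8 kJ/min.
Profitability of ant nests: 115/6.85 = 16.79 kJ/min.
16.79 < 46.8, so adding ant nests would lower the average — exclude it.

No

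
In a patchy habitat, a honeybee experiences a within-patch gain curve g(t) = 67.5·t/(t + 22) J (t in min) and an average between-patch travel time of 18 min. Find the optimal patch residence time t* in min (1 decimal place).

19.9 min

Optimal t* satisfies g'(t*) = g(t*)/(T + t*).
g'(t) = 67.5·22/(t + 22)². Setting 67.5·22/(t+22)² = 67.5t/[(t+22)(18+t)] gives 22(18+t) = t(t+22), so t² = 22×18 = 396.
t* = √396 = 19.9 min.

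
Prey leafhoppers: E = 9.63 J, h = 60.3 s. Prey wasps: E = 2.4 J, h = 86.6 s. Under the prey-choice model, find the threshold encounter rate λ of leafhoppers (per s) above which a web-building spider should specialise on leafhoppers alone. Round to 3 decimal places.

0.003 per s

The zero-one rule: include wasps iff E₂/h₂ > λE₁/(1+λh₁). Equality gives the switch point.
λE₁h₂ = E₂ + λE₂h₁ ⇒ λ = E₂/(E₁h₂ − E₂h₁) = 2.4/(834 − 144.7) = 0.003482 per s.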